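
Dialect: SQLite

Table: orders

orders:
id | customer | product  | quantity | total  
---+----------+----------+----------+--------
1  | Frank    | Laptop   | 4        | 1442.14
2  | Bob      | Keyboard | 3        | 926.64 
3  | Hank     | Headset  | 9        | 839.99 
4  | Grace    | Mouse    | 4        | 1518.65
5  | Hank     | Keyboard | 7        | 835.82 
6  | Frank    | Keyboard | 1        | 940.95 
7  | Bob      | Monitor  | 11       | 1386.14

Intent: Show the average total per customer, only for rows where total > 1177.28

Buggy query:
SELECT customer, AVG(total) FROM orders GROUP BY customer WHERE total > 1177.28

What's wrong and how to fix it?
Bug: Row-level WHERE must come before GROUP BY in the clause order

Fix: Place WHERE between FROM and GROUP BY

Corrected query:
SELECT customer, AVG(total) FROM orders WHERE total > 1177.28 GROUP BY customer

Result:
customer | AVG(total)
---------+-----------
Bob      | 1386.14   
Frank    | 1442.14   
Grace    | 1518.65   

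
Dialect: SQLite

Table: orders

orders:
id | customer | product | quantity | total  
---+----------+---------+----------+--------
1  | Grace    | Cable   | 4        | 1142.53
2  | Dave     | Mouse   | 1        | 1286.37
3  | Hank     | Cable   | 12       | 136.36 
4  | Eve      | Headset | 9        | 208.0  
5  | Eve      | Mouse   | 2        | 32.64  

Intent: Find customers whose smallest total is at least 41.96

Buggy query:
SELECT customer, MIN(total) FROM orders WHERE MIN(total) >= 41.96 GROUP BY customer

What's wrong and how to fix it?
Bug: Aggregates like MIN are computed per group after WHERE runs

Fix: Replace WHERE with HAVING after the GROUP BY

Corrected query:
SELECT customer, MIN(total) FROM orders GROUP BY customer HAVING MIN(total) >= 41.96

Result:
customer | MIN(total)
---------+-----------
Dave     | 1286.37   
Grace    | 1142.53   
Hank     | 136.36    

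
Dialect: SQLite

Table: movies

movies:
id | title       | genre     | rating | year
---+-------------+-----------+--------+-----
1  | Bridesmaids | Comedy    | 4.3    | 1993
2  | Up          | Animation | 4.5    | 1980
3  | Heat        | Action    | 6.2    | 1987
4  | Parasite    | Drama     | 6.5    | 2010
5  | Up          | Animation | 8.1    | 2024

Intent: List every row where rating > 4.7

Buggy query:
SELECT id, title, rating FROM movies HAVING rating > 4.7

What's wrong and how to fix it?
Bug: HAVING filters the output of aggregation, but this query has no GROUP BY and no aggregate functions, so SQLite rejects it (HAVING clause on a non-aggregate query); the condition here is per row

Fix: Replace HAVING with WHERE since the condition applies to individual rows

Corrected query:
SELECT id, title, rating FROM movies WHERE rating > 4.7

Result:
id | title    | rating
---+----------+-------
3  | Heat     | 6.2   
4  | Parasite | 6.5   
5  | Up       | 8.1   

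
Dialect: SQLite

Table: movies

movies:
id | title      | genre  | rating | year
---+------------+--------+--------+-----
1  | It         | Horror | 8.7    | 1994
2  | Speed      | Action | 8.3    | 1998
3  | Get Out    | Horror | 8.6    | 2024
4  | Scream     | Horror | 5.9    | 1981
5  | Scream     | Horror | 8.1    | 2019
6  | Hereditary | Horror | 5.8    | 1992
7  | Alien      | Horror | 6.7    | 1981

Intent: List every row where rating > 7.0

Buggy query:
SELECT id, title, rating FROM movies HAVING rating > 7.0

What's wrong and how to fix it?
Bug: HAVING filters the output of aggregation, but this query has no GROUP BY and no aggregate functions, so SQLite rejects it (HAVING clause on a non-aggregate query); the condition here is per row

Fix: Replace HAVING with WHERE since the condition applies to individual rows

Corrected query:
SELECT id, title, rating FROM movies WHERE rating > 7.0

Result:
id | title   | rating
---+---------+-------
1  | It      | 8.7   
2  | Speed   | 8.3   
3  | Get Out | 8.6   
5  | Scream  | 8.1   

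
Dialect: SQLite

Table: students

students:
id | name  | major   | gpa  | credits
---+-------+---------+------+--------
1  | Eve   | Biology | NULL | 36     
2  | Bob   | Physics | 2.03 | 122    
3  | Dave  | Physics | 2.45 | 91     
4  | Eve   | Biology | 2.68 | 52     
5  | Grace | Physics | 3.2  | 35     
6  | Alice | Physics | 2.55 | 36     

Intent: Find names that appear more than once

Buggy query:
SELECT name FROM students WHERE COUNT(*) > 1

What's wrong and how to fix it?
Bug: COUNT(*) is an aggregate and cannot be used in WHERE

Fix: GROUP BY name, then filter groups with HAVING COUNT(*) > 1

Corrected query:
SELECT name FROM students GROUP BY name HAVING COUNT(*) > 1

Result:
name
----
Eve 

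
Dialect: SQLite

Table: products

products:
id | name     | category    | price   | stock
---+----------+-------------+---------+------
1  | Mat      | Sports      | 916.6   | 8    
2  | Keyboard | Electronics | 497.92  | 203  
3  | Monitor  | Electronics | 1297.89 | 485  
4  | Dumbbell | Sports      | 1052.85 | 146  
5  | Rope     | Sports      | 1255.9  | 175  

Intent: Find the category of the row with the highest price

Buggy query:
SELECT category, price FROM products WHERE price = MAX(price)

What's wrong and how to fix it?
Bug: MAX(price) is an aggregate and cannot be used directly in WHERE

Fix: Use a subquery: WHERE price = (SELECT MAX(price) FROM products)

Corrected query:
SELECT category, price FROM products WHERE price = (SELECT MAX(price) FROM products)

Result:
category    | price  
------------+--------
Electronics | 1297.89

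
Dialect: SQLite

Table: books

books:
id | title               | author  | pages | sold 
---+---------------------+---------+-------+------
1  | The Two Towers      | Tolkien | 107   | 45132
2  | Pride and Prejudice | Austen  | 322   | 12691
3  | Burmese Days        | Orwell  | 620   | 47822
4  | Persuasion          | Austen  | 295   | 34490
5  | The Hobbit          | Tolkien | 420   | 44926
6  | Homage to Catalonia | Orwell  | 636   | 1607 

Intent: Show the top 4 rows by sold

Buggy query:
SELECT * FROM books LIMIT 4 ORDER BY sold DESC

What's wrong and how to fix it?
Bug: ORDER BY cannot follow LIMIT; LIMIT is the final clause

Fix: Swap the clauses: ORDER BY first, then LIMIT

Corrected query:
SELECT * FROM books ORDER BY sold DESC LIMIT 4

Result:
id | title          | author  | pages | sold 
---+----------------+---------+-------+------
3  | Burmese Days   | Orwell  | 620   | 47822
1  | The Two Towers | Tolkien | 107   | 45132
5  | The Hobbit     | Tolkien | 420   | 44926
4  | Persuasion     | Austen  | 295   | 34490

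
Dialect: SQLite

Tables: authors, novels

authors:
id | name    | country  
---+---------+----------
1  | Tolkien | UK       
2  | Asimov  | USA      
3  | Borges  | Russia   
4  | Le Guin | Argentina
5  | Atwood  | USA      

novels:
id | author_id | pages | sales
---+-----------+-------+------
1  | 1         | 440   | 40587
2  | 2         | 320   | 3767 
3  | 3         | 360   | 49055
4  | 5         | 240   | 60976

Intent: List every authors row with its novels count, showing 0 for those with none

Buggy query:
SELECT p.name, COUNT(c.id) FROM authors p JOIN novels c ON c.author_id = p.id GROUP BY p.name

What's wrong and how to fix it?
Bug: An inner join excludes parents with zero children

Fix: Switch to LEFT JOIN to retain unmatched parent rows

Corrected query:
SELECT p.name, COUNT(c.id) FROM authors p LEFT JOIN novels c ON c.author_id = p.id GROUP BY p.name

Result:
name    | COUNT(c.id)
--------+------------
Asimov  | 1          
Atwood  | 1          
Borges  | 1          
Le Guin | 0          
Tolkien | 1          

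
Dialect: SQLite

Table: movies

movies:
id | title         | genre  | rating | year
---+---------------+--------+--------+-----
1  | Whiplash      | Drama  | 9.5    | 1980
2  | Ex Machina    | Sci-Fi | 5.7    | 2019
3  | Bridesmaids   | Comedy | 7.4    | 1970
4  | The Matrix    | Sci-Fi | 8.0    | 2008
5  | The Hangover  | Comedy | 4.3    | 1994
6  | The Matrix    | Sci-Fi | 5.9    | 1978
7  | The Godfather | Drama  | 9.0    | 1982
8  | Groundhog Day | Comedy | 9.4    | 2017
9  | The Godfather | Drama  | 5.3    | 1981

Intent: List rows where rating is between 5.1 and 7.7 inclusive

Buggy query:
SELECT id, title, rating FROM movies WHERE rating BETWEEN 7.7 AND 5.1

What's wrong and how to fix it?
Bug: The bounds are reversed; BETWEEN a AND b requires a <= b to match anything

Fix: Swap the bounds so the smaller value comes first

Corrected query:
SELECT id, title, rating FROM movies WHERE rating BETWEEN 5.1 AND 7.7

Result:
id | title         | rating
---+---------------+-------
2  | Ex Machina    | 5.7   
3  | Bridesmaids   | 7.4   
6  | The Matrix    | 5.9   
9  | The Godfather | 5.3   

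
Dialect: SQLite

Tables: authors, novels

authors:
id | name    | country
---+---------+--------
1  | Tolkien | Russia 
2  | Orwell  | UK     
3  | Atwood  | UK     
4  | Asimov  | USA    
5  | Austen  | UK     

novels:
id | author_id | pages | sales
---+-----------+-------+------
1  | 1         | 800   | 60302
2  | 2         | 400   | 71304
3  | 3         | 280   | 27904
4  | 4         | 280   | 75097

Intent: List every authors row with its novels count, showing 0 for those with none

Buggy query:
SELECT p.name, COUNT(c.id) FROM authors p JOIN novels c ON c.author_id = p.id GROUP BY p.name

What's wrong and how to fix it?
Bug: INNER JOIN drops authors rows that have no matching novels rows

Fix: Use LEFT JOIN so parents without children still appear (COUNT(c.id) gives 0)

Corrected query:
SELECT p.name, COUNT(c.id) FROM authors p LEFT JOIN novels c ON c.author_id = p.id GROUP BY p.name

Result:
name    | COUNT(c.id)
--------+------------
Asimov  | 1          
Atwood  | 1          
Austen  | 0          
Orwell  | 1          
Tolkien | 1          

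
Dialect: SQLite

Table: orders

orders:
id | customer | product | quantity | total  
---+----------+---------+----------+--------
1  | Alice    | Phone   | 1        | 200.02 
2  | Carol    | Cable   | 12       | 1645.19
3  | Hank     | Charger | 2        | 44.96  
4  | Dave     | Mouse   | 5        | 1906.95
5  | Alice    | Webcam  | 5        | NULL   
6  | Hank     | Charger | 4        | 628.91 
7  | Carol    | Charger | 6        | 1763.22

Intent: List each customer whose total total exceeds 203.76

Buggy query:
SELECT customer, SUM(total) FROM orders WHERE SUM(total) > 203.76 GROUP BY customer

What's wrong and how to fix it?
Bug: Aggregate functions cannot appear in a WHERE clause

Fix: Move the aggregate condition to a HAVING clause

Corrected query:
SELECT customer, SUM(total) FROM orders GROUP BY customer HAVING SUM(total) > 203.76

Result:
customer | SUM(total)
---------+-----------
Carol    | 3408.41   
Dave     | 1906.95   
Hank     | 673.87    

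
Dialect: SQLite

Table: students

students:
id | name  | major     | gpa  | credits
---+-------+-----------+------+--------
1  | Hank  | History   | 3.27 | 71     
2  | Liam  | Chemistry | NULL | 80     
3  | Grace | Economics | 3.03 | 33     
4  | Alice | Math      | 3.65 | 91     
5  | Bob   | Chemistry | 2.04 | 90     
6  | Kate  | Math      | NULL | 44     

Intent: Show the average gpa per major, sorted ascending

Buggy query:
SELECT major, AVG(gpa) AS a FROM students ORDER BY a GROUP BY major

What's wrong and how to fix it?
Bug: GROUP BY must precede ORDER BY

Fix: Reorder: SELECT … FROM … GROUP BY … ORDER BY …

Corrected query:
SELECT major, AVG(gpa) AS a FROM students GROUP BY major ORDER BY a

Result:
major     | a   
----------+-----
Chemistry | 2.04
Economics | 3.03
History   | 3.27
Math      | 3.65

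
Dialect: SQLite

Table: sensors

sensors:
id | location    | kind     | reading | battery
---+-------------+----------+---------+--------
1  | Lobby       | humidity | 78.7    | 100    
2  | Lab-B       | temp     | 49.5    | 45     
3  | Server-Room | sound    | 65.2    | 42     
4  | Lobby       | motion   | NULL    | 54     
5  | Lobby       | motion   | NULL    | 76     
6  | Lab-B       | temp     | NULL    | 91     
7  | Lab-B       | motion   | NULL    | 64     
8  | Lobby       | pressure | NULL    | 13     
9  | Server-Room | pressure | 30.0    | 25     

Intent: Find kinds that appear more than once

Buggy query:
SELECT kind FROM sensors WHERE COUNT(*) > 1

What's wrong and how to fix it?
Bug: COUNT(*) is an aggregate and cannot be used in WHERE

Fix: Group first, then use HAVING for the count condition

Corrected query:
SELECT kind FROM sensors GROUP BY kind HAVING COUNT(*) > 1

Result:
kind    
--------
motion  
pressure
temp    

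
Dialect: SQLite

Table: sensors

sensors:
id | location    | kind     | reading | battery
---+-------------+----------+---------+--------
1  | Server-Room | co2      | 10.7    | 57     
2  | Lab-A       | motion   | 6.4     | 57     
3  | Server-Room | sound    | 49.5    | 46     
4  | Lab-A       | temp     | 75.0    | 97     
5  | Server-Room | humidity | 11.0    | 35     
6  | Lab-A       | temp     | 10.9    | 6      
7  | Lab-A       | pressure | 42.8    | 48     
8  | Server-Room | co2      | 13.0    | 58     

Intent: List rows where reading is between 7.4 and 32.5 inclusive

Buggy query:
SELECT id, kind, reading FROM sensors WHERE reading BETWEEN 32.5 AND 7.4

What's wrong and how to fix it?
Bug: BETWEEN expects the lower bound first; with 32.5 AND 7.4 the range is empty

Fix: Swap the bounds so the smaller value comes first

Corrected query:
SELECT id, kind, reading FROM sensors WHERE reading BETWEEN 7.4 AND 32.5

Result:
id | kind     | reading
---+----------+--------
1  | co2      | 10.7   
5  | humidity | 11     
6  | temp     | 10.9   
8  | co2      | 13     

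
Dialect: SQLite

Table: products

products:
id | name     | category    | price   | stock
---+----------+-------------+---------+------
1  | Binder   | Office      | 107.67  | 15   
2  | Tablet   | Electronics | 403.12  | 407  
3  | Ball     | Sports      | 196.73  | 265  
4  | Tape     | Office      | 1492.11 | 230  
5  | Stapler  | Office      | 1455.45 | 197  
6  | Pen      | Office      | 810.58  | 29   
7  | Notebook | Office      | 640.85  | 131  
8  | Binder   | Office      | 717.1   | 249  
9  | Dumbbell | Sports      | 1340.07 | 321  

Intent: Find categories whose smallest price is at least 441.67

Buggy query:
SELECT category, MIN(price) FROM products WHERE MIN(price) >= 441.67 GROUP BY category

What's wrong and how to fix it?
Bug: Aggregates like MIN are computed per group after WHERE runs

Fix: Replace WHERE with HAVING after the GROUP BY

Corrected query:
SELECT category, MIN(price) FROM products GROUP BY category HAVING MIN(price) >= 441.67

Result:
(no rows)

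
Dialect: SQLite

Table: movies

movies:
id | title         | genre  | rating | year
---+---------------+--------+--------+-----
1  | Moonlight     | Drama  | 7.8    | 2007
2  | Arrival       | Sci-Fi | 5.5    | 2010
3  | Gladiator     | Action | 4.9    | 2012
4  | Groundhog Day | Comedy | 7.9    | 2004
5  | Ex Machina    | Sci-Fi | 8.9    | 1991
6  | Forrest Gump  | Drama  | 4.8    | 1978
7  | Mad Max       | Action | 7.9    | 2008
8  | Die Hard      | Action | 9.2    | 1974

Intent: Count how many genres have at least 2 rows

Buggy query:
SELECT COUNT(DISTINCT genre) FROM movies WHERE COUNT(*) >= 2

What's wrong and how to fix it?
Bug: WHERE filters individual rows, not groups, so a group-level COUNT is invalid there

Fix: Use a subquery that GROUPs and filters with HAVING, then count its rows

Corrected query:
SELECT COUNT(*) FROM (SELECT genre FROM movies GROUP BY genre HAVING COUNT(*) >= 2)

Result:
COUNT(*)
--------
3       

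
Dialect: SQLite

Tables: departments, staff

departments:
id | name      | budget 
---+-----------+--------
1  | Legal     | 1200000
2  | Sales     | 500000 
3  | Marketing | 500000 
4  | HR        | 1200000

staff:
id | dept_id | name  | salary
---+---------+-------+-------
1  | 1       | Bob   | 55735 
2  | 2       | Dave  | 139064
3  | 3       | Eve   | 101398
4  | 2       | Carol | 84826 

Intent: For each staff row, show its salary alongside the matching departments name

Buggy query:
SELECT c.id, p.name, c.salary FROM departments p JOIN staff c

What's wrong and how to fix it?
Bug: JOIN with no ON clause produces a cartesian product; every staff row pairs with every departments row

Fix: Specify the join condition linking the foreign key to the parent id

Corrected query:
SELECT c.id, p.name, c.salary FROM departments p JOIN staff c ON c.dept_id = p.id

Result:
id | name      | salary
---+-----------+-------
1  | Legal     | 55735 
2  | Sales     | 139064
3  | Marketing | 101398
4  | Sales     | 84826 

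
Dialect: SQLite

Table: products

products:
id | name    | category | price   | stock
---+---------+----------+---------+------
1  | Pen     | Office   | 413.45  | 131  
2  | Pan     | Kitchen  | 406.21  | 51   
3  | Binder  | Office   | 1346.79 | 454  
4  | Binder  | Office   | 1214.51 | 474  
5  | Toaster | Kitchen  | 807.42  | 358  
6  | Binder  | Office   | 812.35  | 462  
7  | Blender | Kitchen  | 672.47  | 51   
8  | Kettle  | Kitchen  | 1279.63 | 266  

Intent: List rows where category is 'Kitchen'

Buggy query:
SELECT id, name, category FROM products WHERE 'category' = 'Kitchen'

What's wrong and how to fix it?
Bug: 'category' in single quotes is a string literal, not the column; the comparison is literal-vs-literal and never true

Fix: Remove the quotes around the column name (or use double quotes for an identifier)

Corrected query:
SELECT id, name, category FROM products WHERE category = 'Kitchen'

Result:
id | name    | category
---+---------+---------
2  | Pan     | Kitchen 
5  | Toaster | Kitchen 
7  | Blender | Kitchen 
8  | Kettle  | Kitchen 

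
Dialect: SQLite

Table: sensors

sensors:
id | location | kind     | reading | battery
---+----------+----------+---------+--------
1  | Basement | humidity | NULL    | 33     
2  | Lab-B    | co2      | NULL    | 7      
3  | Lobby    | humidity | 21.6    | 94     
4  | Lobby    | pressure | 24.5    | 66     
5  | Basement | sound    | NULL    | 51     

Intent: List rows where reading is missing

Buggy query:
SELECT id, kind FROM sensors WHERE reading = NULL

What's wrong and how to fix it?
Bug: '= NULL' is always unknown in SQL three-valued logic, so no rows match

Fix: Use IS NULL to test for NULL

Corrected query:
SELECT id, kind FROM sensors WHERE reading IS NULL

Result:
id | kind    
---+---------
1  | humidity
2  | co2     
5  | sound   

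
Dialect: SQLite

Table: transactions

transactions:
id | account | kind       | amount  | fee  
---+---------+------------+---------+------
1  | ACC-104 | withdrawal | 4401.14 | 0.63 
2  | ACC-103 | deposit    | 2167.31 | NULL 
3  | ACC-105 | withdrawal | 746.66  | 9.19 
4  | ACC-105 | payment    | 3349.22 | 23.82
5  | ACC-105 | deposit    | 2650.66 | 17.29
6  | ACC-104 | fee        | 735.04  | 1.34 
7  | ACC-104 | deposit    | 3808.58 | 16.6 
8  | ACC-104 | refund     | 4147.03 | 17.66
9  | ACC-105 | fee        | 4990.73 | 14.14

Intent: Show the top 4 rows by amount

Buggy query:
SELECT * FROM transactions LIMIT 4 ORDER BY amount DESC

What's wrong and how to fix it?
Bug: ORDER BY cannot follow LIMIT; LIMIT is the final clause

Fix: Sort with ORDER BY, then apply LIMIT

Corrected query:
SELECT * FROM transactions ORDER BY amount DESC LIMIT 4

Result:
id | account | kind       | amount  | fee  
---+---------+------------+---------+------
9  | ACC-105 | fee        | 4990.73 | 14.14
1  | ACC-104 | withdrawal | 4401.14 | 0.63 
8  | ACC-104 | refund     | 4147.03 | 17.66
7  | ACC-104 | deposit    | 3808.58 | 16.6 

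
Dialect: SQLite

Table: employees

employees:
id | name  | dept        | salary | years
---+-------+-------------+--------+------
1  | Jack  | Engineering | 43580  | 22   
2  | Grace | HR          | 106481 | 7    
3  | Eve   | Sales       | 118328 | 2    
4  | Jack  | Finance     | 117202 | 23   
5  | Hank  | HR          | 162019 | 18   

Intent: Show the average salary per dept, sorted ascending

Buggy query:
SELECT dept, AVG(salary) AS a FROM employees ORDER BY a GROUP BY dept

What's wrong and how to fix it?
Bug: GROUP BY must precede ORDER BY

Fix: Reorder: SELECT … FROM … GROUP BY … ORDER BY …

Corrected query:
SELECT dept, AVG(salary) AS a FROM employees GROUP BY dept ORDER BY a

Result:
dept        | a     
------------+-------
Engineering | 43580 
Finance     | 117202
Sales       | 118328
HR          | 134250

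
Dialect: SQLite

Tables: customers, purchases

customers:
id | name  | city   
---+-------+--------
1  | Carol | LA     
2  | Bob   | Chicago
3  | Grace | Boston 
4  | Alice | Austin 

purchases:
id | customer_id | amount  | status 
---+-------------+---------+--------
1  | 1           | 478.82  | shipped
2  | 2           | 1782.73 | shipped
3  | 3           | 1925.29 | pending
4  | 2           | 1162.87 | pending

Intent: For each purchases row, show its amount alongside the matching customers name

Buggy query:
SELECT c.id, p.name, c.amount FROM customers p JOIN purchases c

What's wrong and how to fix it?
Bug: JOIN with no ON clause produces a cartesian product; every purchases row pairs with every customers row

Fix: Specify the join condition linking the foreign key to the parent id

Corrected query:
SELECT c.id, p.name, c.amount FROM customers p JOIN purchases c ON c.customer_id = p.id

Result:
id | name  | amount 
---+-------+--------
1  | Carol | 478.82 
2  | Bob   | 1782.73
3  | Grace | 1925.29
4  | Bob   | 1162.87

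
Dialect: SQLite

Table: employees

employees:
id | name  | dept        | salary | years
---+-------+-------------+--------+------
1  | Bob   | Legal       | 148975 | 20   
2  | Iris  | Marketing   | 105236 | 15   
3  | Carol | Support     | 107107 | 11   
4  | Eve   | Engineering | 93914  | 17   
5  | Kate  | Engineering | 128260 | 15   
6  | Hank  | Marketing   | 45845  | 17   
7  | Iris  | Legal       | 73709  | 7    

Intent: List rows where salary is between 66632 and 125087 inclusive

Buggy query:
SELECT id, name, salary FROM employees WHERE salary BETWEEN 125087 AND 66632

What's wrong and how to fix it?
Bug: BETWEEN expects the lower bound first; with 125087 AND 66632 the range is empty

Fix: Write BETWEEN 66632 AND 125087

Corrected query:
SELECT id, name, salary FROM employees WHERE salary BETWEEN 66632 AND 125087

Result:
id | name  | salary
---+-------+-------
2  | Iris  | 105236
3  | Carol | 107107
4  | Eve   | 93914 
7  | Iris  | 73709 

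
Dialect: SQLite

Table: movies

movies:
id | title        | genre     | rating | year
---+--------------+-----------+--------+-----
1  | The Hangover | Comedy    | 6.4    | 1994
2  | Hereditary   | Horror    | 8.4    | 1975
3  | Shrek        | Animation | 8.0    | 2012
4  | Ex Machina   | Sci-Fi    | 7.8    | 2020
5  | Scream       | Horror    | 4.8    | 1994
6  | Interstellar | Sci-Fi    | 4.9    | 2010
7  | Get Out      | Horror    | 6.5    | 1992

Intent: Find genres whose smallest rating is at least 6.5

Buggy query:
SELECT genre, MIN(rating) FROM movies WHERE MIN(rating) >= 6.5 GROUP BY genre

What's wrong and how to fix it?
Bug: Aggregates like MIN are computed per group after WHERE runs

Fix: Use HAVING for the per-group MIN condition

Corrected query:
SELECT genre, MIN(rating) FROM movies GROUP BY genre HAVING MIN(rating) >= 6.5

Result:
genre     | MIN(rating)
----------+------------
Animation | 8          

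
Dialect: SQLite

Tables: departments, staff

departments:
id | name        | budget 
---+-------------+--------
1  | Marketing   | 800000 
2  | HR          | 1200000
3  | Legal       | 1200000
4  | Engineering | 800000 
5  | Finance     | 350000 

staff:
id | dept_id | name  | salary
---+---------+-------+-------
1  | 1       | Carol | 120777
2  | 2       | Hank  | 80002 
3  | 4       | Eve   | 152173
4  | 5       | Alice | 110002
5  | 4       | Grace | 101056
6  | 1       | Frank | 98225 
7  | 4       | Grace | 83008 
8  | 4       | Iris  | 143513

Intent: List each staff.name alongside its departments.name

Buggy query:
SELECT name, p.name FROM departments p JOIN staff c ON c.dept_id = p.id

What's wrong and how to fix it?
Bug: 'name' exists in both joined tables, so the database can't tell which one is meant

Fix: Qualify the column with its table alias (c.name)

Corrected query:
SELECT c.name, p.name FROM departments p JOIN staff c ON c.dept_id = p.id

Result:
name  | name       
------+------------
Carol | Marketing  
Hank  | HR         
Eve   | Engineering
Alice | Finance    
Grace | Engineering
Frank | Marketing  
Grace | Engineering
Iris  | Engineering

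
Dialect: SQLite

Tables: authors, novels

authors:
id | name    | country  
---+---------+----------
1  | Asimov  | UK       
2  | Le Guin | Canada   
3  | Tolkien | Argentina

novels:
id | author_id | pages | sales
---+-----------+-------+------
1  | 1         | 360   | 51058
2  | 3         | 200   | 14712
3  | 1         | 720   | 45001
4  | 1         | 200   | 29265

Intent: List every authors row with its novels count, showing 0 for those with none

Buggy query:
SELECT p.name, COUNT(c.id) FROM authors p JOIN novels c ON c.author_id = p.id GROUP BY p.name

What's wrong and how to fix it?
Bug: INNER JOIN drops authors rows that have no matching novels rows

Fix: Use LEFT JOIN so parents without children still appear (COUNT(c.id) gives 0)

Corrected query:
SELECT p.name, COUNT(c.id) FROM authors p LEFT JOIN novels c ON c.author_id = p.id GROUP BY p.name

Result:
name    | COUNT(c.id)
--------+------------
Asimov  | 3          
Le Guin | 0          
Tolkien | 1          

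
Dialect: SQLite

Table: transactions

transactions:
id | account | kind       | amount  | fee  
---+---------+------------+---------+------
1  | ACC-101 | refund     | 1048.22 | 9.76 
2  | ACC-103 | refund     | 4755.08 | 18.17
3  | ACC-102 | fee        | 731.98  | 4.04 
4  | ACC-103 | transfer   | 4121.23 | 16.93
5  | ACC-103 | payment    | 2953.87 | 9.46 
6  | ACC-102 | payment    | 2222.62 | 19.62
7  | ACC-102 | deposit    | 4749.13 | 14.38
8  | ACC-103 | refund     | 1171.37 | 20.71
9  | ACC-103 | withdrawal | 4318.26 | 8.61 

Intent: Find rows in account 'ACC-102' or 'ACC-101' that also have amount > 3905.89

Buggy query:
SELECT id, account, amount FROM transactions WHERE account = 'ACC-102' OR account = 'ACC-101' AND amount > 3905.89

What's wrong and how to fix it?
Bug: AND binds tighter than OR, so this parses as account = 'ACC-102' OR (account = 'ACC-101' AND amount > 3905.89)

Fix: Add parentheses around the OR so the AND applies to both alternatives

Corrected query:
SELECT id, account, amount FROM transactions WHERE (account = 'ACC-102' OR account = 'ACC-101') AND amount > 3905.89

Result:
id | account | amount 
---+---------+--------
7  | ACC-102 | 4749.13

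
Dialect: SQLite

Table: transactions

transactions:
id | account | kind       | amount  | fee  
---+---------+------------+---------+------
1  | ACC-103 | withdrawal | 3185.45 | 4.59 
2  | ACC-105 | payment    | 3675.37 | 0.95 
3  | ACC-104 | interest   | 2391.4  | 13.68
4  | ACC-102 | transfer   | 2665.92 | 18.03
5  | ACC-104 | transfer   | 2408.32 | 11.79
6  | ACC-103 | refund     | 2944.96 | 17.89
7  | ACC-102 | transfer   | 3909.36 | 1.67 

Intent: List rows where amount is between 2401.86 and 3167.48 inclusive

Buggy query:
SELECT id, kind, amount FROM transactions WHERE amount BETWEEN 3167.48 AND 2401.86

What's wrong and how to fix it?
Bug: The bounds are reversed; BETWEEN a AND b requires a <= b to match anything

Fix: Write BETWEEN 2401.86 AND 3167.48

Corrected query:
SELECT id, kind, amount FROM transactions WHERE amount BETWEEN 2401.86 AND 3167.48

Result:
id | kind     | amount 
---+----------+--------
4  | transfer | 2665.92
5  | transfer | 2408.32
6  | refund   | 2944.96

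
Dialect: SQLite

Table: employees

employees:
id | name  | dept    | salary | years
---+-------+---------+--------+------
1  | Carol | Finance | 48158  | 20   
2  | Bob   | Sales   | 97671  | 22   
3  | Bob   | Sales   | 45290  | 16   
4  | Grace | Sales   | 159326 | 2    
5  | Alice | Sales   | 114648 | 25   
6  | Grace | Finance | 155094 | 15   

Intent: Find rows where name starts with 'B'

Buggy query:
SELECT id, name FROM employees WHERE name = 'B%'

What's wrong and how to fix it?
Bug: '=' compares the literal string including the % character; pattern matching needs LIKE

Fix: Use LIKE for wildcard pattern matching

Corrected query:
SELECT id, name FROM employees WHERE name LIKE 'B%'

Result:
id | name
---+-----
2  | Bob 
3  | Bob 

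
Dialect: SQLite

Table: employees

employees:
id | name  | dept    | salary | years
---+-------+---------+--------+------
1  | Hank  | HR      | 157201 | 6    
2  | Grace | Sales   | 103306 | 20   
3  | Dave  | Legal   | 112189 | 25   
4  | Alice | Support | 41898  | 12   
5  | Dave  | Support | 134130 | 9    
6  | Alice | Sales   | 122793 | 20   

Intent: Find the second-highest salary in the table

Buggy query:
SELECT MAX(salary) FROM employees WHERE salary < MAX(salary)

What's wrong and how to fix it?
Bug: MAX(salary) on the right of the comparison is an aggregate-in-WHERE error

Fix: Compute the overall MAX in a subquery, then take MAX of rows below it

Corrected query:
SELECT MAX(salary) FROM employees WHERE salary < (SELECT MAX(salary) FROM employees)

Result:
MAX(salary)
-----------
134130     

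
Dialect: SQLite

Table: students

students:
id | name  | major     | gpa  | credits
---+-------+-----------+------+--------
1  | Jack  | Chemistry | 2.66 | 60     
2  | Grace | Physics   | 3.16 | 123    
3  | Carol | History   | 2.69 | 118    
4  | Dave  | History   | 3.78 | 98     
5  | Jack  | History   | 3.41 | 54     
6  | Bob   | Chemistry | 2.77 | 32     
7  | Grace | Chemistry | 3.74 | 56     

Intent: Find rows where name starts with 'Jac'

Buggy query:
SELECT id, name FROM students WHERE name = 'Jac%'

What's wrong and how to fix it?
Bug: '=' compares the literal string including the % character; pattern matching needs LIKE

Fix: Replace '=' with LIKE so 'Jac%' is treated as a pattern

Corrected query:
SELECT id, name FROM students WHERE name LIKE 'Jac%'

Result:
id | name
---+-----
1  | Jack
5  | Jack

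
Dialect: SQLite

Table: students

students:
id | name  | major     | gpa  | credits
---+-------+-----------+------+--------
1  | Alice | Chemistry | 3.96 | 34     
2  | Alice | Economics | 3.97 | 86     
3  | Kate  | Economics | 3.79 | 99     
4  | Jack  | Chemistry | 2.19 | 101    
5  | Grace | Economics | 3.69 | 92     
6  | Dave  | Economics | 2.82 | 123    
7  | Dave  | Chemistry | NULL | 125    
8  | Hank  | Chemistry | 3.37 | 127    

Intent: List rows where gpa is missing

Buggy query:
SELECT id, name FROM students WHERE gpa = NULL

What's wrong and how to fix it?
Bug: '= NULL' is always unknown in SQL three-valued logic, so no rows match

Fix: Replace '= NULL' with 'IS NULL'

Corrected query:
SELECT id, name FROM students WHERE gpa IS NULL

Result:
id | name
---+-----
7  | Dave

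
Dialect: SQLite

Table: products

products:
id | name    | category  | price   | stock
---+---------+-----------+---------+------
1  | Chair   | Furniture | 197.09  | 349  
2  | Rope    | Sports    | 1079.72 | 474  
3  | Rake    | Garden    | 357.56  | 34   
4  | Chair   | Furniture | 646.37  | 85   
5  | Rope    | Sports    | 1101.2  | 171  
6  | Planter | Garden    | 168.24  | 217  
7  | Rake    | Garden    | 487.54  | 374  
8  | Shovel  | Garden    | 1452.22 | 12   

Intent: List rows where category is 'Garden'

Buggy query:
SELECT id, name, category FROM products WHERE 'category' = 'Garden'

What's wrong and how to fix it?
Bug: 'category' in single quotes is a string literal, not the column; the comparison is literal-vs-literal and never true

Fix: Remove the quotes around the column name (or use double quotes for an identifier)

Corrected query:
SELECT id, name, category FROM products WHERE category = 'Garden'

Result:
id | name    | category
---+---------+---------
3  | Rake    | Garden  
6  | Planter | Garden  
7  | Rake    | Garden  
8  | Shovel  | Garden  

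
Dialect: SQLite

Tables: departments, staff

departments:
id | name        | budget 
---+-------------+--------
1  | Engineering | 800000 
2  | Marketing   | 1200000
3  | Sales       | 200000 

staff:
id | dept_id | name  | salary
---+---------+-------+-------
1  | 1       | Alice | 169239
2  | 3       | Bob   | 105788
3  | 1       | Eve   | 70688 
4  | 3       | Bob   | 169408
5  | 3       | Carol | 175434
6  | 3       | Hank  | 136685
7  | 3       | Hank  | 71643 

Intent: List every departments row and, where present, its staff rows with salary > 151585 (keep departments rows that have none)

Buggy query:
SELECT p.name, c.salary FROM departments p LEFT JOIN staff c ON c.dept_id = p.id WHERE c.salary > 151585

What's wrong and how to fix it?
Bug: A WHERE condition on the right-hand table after LEFT JOIN drops unmatched parents

Fix: Move the right-table condition into the ON clause so unmatched parents are kept

Corrected query:
SELECT p.name, c.salary FROM departments p LEFT JOIN staff c ON c.dept_id = p.id AND c.salary > 151585

Result:
name        | salary
------------+-------
Engineering | 169239
Marketing   | NULL  
Sales       | 169408
Sales       | 175434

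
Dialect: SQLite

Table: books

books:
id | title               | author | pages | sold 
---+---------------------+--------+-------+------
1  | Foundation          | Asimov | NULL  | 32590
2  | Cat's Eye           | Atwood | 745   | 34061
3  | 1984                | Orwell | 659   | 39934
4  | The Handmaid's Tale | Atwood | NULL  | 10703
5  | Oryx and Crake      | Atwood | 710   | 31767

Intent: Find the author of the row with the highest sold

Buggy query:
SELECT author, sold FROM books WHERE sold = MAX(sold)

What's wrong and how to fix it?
Bug: WHERE is evaluated per row; an aggregate over the whole table isn't defined there

Fix: Use a subquery: WHERE sold = (SELECT MAX(sold) FROM books)

Corrected query:
SELECT author, sold FROM books WHERE sold = (SELECT MAX(sold) FROM books)

Result:
author | sold 
-------+------
Orwell | 39934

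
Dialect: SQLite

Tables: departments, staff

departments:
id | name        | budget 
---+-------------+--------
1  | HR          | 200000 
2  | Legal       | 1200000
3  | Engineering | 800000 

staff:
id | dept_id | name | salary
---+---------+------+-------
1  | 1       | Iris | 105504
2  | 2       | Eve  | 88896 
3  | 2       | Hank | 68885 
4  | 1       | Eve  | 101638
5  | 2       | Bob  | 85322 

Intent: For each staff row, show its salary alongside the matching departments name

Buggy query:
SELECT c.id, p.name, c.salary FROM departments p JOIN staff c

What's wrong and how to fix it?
Bug: JOIN with no ON clause produces a cartesian product; every staff row pairs with every departments row

Fix: Add ON c.dept_id = p.id to the JOIN

Corrected query:
SELECT c.id, p.name, c.salary FROM departments p JOIN staff c ON c.dept_id = p.id

Result:
id | name  | salary
---+-------+-------
1  | HR    | 105504
2  | Legal | 88896 
3  | Legal | 68885 
4  | HR    | 101638
5  | Legal | 85322 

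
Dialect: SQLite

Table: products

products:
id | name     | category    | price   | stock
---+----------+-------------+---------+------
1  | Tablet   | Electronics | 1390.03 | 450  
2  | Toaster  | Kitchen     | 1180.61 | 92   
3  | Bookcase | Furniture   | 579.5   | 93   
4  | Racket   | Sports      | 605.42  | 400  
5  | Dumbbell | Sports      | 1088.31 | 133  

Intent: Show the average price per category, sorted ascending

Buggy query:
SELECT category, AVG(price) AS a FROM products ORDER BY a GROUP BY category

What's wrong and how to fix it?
Bug: GROUP BY must precede ORDER BY

Fix: Reorder: SELECT … FROM … GROUP BY … ORDER BY …

Corrected query:
SELECT category, AVG(price) AS a FROM products GROUP BY category ORDER BY a

Result:
category    | a      
------------+--------
Furniture   | 579.5  
Sports      | 846.865
Kitchen     | 1180.61
Electronics | 1390.03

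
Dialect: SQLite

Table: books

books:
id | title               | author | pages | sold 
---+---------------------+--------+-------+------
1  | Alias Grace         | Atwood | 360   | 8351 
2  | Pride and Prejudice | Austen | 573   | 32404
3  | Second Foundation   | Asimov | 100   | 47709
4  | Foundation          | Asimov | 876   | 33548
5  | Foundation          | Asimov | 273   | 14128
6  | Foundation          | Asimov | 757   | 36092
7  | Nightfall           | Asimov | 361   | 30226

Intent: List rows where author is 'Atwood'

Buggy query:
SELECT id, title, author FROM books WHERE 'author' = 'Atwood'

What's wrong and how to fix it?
Bug: 'author' in single quotes is a string literal, not the column; the comparison is literal-vs-literal and never true

Fix: Remove the quotes around the column name (or use double quotes for an identifier)

Corrected query:
SELECT id, title, author FROM books WHERE author = 'Atwood'

Result:
id | title       | author
---+-------------+-------
1  | Alias Grace | Atwood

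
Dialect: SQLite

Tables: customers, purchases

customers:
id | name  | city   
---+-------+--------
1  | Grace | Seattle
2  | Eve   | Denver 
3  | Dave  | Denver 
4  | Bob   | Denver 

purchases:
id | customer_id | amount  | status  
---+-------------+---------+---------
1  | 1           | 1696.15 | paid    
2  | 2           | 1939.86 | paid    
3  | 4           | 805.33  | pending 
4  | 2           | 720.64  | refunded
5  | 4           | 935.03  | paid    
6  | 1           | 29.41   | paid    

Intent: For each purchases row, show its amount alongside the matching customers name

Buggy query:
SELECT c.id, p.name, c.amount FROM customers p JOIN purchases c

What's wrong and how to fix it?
Bug: Missing join condition: each purchases row is matched to all customers rows instead of just its own

Fix: Add ON c.customer_id = p.id to the JOIN

Corrected query:
SELECT c.id, p.name, c.amount FROM customers p JOIN purchases c ON c.customer_id = p.id

Result:
id | name  | amount 
---+-------+--------
1  | Grace | 1696.15
2  | Eve   | 1939.86
3  | Bob   | 805.33 
4  | Eve   | 720.64 
5  | Bob   | 935.03 
6  | Grace | 29.41  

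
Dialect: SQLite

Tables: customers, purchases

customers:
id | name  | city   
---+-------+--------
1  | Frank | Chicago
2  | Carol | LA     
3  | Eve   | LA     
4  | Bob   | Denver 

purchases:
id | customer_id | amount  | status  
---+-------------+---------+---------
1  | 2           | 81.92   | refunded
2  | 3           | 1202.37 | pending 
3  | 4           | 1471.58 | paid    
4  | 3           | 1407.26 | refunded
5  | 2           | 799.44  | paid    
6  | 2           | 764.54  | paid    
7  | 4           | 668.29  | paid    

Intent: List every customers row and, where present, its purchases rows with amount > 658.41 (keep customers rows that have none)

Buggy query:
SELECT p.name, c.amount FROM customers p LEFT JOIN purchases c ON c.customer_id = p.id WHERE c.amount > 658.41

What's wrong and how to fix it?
Bug: A WHERE condition on the right-hand table after LEFT JOIN drops unmatched parents

Fix: Move the right-table condition into the ON clause so unmatched parents are kept

Corrected query:
SELECT p.name, c.amount FROM customers p LEFT JOIN purchases c ON c.customer_id = p.id AND c.amount > 658.41

Result:
name  | amount 
------+--------
Frank | NULL   
Carol | 764.54 
Carol | 799.44 
Eve   | 1202.37
Eve   | 1407.26
Bob   | 668.29 
Bob   | 1471.58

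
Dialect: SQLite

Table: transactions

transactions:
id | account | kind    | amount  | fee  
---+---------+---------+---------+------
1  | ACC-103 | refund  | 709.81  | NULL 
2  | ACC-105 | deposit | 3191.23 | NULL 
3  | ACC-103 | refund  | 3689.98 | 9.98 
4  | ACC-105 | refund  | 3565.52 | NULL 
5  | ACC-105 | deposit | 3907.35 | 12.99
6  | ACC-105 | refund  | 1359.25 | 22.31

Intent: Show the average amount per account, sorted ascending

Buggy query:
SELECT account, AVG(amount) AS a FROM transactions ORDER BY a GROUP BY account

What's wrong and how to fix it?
Bug: ORDER BY appears before GROUP BY; SQL clause order requires GROUP BY first

Fix: Reorder: SELECT … FROM … GROUP BY … ORDER BY …

Corrected query:
SELECT account, AVG(amount) AS a FROM transactions GROUP BY account ORDER BY a

Result:
account | a        
--------+----------
ACC-103 | 2199.895 
ACC-105 | 3005.8375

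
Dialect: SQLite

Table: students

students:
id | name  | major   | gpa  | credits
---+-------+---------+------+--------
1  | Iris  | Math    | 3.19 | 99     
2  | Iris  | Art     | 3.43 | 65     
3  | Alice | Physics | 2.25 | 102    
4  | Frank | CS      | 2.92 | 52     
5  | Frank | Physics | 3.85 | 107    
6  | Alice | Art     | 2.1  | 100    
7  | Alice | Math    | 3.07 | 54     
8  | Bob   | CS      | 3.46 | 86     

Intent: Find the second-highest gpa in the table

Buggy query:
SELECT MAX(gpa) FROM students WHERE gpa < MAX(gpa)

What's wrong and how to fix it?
Bug: The inner MAX is an aggregate inside WHERE, which is not allowed

Fix: Put the inner MAX in a scalar subquery

Corrected query:
SELECT MAX(gpa) FROM students WHERE gpa < (SELECT MAX(gpa) FROM students)

Result:
MAX(gpa)
--------
3.46    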